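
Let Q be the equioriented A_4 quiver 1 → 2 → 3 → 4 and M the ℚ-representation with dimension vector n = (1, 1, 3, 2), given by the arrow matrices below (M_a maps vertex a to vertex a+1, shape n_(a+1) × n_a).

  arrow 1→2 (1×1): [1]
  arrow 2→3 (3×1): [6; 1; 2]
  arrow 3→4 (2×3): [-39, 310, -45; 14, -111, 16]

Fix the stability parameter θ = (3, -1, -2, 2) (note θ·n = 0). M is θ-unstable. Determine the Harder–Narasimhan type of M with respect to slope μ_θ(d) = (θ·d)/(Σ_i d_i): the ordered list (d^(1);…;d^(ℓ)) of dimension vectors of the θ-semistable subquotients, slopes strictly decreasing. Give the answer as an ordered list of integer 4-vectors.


Interval decomposition of M: I[1,4], I[3,3], I[3,4].
HN type (ℓ=3): μ^(1)=2; μ^(2)=0; μ^(3)=-2

((0, 0, 0, 2); (1, 1, 1, 0); (0, 0, 2, 0))


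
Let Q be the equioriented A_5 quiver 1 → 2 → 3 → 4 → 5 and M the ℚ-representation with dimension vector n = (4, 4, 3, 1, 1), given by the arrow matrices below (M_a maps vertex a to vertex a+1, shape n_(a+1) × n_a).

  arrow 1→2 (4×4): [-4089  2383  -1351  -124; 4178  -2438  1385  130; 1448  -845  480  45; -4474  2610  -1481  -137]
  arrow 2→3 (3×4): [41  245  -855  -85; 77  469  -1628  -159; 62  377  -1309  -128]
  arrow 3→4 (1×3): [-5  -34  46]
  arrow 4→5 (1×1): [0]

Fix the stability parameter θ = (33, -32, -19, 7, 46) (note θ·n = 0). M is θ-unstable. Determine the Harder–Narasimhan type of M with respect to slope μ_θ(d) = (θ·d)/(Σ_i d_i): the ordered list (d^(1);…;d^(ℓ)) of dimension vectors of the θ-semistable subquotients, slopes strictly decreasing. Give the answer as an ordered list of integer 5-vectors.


Barcode: M ≅ I[1,2], I[1,3]^2, I[1,4], I[5,5]. HN layers by μ_θ (4 steps, strictly decreasing):
  μ^(1)=46; μ^(2)=7; μ^(3)=1/2; μ^(4)=-6

((0, 0, 0, 0, 1); (0, 0, 0, 1, 0); (1, 1, 0, 0, 0); (3, 3, 3, 0, 0))


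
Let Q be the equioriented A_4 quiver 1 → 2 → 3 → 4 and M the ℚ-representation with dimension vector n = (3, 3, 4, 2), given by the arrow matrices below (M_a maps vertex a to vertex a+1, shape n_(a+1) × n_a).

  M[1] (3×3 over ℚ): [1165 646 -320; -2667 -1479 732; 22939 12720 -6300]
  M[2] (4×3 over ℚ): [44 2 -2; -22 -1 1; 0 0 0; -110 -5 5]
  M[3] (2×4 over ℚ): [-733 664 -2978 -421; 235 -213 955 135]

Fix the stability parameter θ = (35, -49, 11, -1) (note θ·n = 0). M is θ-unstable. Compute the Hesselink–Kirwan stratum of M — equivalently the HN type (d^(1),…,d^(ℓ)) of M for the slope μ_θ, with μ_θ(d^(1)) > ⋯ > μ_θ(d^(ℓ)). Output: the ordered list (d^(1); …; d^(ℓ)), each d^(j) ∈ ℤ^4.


Barcode: M ≅ I[1,2]^2, I[1,4], I[3,3]^2, I[3,4]. HN layers by μ_θ (3 steps, strictly decreasing):
  μ^(1)=11; μ^(2)=5; μ^(3)=-7

((0, 0, 2, 0); (0, 0, 2, 2); (3, 3, 0, 0))


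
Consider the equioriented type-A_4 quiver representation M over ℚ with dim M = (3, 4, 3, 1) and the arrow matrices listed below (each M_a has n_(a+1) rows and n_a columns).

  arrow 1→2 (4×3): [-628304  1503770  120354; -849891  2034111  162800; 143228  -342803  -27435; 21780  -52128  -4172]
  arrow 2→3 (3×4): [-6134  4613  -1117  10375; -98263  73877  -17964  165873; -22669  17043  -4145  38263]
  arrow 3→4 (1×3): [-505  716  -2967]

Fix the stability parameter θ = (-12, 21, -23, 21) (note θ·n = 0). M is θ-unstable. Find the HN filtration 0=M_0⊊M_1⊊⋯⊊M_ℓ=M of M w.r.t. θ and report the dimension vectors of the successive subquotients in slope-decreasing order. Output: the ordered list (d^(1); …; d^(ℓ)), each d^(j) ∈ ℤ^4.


Via rank(M_{q-1}∘⋯∘M_p): M ≅ I[1,1], I[1,3], I[1,4], I[2,2], I[2,3].
μ_θ-semistable layers: μ^(1)=21; μ^(2)=-1; μ^(3)=-12

((0, 1, 0, 1); (0, 3, 3, 0); (3, 0, 0, 0))


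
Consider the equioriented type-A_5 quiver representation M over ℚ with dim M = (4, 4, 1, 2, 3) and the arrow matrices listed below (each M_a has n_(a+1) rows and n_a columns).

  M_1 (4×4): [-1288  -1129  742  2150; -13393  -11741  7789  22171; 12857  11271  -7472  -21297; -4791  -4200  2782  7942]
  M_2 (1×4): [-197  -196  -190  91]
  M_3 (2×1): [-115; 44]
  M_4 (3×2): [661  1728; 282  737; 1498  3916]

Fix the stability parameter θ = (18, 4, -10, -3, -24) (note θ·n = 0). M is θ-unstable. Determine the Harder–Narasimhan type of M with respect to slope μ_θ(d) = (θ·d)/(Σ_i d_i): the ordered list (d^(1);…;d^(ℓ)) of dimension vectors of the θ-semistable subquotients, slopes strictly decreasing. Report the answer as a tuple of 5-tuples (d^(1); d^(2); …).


Barcode: M ≅ I[1,2]^3, I[1,5], I[4,5], I[5,5]. HN layers by μ_θ (4 steps, strictly decreasing):
  μ^(1)=11; μ^(2)=-3; μ^(3)=-27/2; μ^(4)=-24

((3, 3, 0, 0, 0); (1, 1, 1, 1, 1); (0, 0, 0, 1, 1); (0, 0, 0, 0, 1))


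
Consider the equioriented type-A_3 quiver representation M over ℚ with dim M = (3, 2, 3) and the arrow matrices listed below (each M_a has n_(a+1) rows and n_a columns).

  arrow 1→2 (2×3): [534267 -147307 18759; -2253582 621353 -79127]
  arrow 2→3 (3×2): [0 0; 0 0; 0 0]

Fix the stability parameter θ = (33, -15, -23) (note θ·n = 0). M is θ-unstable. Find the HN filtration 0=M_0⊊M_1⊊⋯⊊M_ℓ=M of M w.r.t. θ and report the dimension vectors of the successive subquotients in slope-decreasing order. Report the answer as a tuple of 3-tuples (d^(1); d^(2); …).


Interval decomposition of M: I[1,1], I[1,2]^2, I[3,3]^3.
HN type (ℓ=3): μ^(1)=33; μ^(2)=9; μ^(3)=-23

((1, 0, 0); (2, 2, 0); (0, 0, 3))


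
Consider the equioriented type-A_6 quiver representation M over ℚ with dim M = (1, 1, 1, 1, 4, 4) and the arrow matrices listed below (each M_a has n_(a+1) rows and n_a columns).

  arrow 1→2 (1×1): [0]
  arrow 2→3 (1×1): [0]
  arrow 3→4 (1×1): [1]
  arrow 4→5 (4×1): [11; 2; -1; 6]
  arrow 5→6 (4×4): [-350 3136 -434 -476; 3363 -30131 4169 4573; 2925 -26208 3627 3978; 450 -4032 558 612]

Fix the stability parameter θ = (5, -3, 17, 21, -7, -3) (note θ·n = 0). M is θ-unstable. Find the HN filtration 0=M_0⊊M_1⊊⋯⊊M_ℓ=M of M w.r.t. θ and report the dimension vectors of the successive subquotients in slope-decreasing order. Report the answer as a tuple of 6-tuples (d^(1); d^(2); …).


Barcode: M ≅ I[1,1], I[2,2], I[3,5], I[5,5], I[5,6]^2, I[6,6]^2. HN layers by μ_θ (4 steps, strictly decreasing):
  μ^(1)=31/3; μ^(2)=5; μ^(3)=-3; μ^(4)=-7

((0, 0, 1, 1, 1, 0); (1, 0, 0, 0, 0, 0); (0, 1, 0, 0, 0, 4); (0, 0, 0, 0, 3, 0))


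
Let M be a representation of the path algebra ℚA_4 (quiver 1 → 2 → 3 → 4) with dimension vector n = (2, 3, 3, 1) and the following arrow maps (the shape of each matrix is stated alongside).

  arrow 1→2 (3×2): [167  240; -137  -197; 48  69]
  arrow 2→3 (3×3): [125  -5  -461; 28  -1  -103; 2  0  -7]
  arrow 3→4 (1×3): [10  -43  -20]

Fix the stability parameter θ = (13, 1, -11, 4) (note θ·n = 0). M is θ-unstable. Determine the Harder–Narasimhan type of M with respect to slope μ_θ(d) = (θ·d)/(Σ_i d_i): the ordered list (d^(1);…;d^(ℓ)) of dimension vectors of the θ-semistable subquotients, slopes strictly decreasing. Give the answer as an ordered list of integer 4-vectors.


Via rank(M_{q-1}∘⋯∘M_p): M ≅ I[1,3], I[1,4], I[2,3].
μ_θ-semistable layers: μ^(1)=4; μ^(2)=1; μ^(3)=-5

((0, 0, 0, 1); (2, 2, 2, 0); (0, 1, 1, 0))


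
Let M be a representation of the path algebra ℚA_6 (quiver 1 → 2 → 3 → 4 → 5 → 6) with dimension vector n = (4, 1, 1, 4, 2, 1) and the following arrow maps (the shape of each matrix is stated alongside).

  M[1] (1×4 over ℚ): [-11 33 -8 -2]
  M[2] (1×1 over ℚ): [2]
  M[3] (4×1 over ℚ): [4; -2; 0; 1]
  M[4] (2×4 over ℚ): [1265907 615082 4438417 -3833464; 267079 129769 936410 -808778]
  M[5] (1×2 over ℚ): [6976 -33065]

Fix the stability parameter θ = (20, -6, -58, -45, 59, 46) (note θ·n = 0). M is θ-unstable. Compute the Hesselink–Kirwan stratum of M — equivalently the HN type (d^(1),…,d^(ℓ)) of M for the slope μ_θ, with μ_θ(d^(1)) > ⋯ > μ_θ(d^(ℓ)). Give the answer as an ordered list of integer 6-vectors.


Interval decomposition of M: I[1,1]^3, I[1,4], I[4,4], I[4,5], I[4,6].
HN type (ℓ=5): μ^(1)=59; μ^(2)=105/2; μ^(3)=20; μ^(4)=-89/4; μ^(5)=-45

((0, 0, 0, 0, 1, 0); (0, 0, 0, 0, 1, 1); (3, 0, 0, 0, 0, 0); (1, 1, 1, 1, 0, 0); (0, 0, 0, 3, 0, 0))


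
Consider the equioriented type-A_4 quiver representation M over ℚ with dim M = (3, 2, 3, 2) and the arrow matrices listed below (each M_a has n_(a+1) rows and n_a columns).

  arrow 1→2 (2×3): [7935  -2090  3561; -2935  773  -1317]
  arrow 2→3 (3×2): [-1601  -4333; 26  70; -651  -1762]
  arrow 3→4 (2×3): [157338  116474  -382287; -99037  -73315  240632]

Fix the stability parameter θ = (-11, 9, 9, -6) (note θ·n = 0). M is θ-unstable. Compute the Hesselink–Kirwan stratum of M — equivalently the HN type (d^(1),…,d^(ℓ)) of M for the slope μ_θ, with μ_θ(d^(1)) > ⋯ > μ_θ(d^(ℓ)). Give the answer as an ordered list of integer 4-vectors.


Via rank(M_{q-1}∘⋯∘M_p): M ≅ I[1,1], I[1,4]^2, I[3,3].
μ_θ-semistable layers: μ^(1)=9; μ^(2)=4; μ^(3)=-11

((0, 0, 1, 0); (0, 2, 2, 2); (3, 0, 0, 0))


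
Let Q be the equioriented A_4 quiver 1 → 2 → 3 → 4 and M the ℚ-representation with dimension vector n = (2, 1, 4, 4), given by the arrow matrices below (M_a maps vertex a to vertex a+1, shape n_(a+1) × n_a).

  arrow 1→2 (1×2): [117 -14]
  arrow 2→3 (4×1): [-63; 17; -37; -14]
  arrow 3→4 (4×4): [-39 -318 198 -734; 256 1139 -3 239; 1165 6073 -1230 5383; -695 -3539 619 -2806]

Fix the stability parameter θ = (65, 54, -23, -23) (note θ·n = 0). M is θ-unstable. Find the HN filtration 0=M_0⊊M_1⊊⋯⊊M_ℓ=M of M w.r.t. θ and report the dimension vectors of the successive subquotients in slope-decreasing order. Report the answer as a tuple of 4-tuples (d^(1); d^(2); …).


Via rank(M_{q-1}∘⋯∘M_p): M ≅ I[1,1], I[1,4], I[3,4]^3.
μ_θ-semistable layers: μ^(1)=65; μ^(2)=73/4; μ^(3)=-23

((1, 0, 0, 0); (1, 1, 1, 1); (0, 0, 3, 3))


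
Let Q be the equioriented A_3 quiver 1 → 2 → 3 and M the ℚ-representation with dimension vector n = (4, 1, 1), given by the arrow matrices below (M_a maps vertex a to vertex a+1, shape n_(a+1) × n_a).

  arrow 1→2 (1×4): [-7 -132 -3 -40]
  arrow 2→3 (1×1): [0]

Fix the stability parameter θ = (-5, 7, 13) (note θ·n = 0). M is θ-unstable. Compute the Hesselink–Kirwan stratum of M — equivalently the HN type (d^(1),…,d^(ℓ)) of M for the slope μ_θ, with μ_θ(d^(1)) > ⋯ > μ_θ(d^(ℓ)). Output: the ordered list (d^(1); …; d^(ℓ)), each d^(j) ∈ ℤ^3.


Barcode: M ≅ I[1,1]^3, I[1,2], I[3,3]. HN layers by μ_θ (3 steps, strictly decreasing):
  μ^(1)=13; μ^(2)=7; μ^(3)=-5

((0, 0, 1); (0, 1, 0); (4, 0, 0))


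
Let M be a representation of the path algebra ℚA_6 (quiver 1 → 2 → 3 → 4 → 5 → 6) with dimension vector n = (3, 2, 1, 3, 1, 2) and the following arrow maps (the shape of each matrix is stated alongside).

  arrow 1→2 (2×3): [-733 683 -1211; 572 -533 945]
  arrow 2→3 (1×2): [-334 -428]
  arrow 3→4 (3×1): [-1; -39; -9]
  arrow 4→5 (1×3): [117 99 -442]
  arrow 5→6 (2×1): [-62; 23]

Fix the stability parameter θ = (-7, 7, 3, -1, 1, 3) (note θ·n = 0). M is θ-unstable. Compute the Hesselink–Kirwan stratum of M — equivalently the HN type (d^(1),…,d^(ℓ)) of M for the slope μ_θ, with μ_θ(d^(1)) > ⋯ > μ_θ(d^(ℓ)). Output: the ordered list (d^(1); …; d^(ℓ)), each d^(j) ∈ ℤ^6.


Via rank(M_{q-1}∘⋯∘M_p): M ≅ I[1,1], I[1,2], I[1,4], I[4,4], I[4,6], I[6,6].
μ_θ-semistable layers: μ^(1)=7; μ^(2)=3; μ^(3)=1; μ^(4)=-1; μ^(5)=-7

((0, 1, 0, 0, 0, 0); (0, 1, 1, 1, 0, 2); (0, 0, 0, 0, 1, 0); (0, 0, 0, 2, 0, 0); (3, 0, 0, 0, 0, 0))


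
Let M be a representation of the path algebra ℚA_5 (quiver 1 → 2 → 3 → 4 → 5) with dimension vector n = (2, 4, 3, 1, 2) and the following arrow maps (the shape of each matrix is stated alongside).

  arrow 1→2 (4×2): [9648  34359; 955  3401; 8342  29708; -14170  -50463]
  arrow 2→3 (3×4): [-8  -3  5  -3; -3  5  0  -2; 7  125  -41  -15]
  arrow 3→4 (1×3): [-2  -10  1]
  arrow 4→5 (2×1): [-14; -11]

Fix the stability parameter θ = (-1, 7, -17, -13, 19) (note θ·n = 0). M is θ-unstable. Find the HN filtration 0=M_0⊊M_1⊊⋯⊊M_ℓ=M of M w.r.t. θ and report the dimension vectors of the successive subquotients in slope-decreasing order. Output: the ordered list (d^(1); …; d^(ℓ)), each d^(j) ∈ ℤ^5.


Barcode: M ≅ I[1,3], I[1,5], I[2,2], I[2,3], I[5,5]. HN layers by μ_θ (5 steps, strictly decreasing):
  μ^(1)=19; μ^(2)=7; μ^(3)=-11/3; μ^(4)=-5; μ^(5)=-6

((0, 0, 0, 0, 2); (0, 1, 0, 0, 0); (1, 1, 1, 0, 0); (0, 1, 1, 0, 0); (1, 1, 1, 1, 0))


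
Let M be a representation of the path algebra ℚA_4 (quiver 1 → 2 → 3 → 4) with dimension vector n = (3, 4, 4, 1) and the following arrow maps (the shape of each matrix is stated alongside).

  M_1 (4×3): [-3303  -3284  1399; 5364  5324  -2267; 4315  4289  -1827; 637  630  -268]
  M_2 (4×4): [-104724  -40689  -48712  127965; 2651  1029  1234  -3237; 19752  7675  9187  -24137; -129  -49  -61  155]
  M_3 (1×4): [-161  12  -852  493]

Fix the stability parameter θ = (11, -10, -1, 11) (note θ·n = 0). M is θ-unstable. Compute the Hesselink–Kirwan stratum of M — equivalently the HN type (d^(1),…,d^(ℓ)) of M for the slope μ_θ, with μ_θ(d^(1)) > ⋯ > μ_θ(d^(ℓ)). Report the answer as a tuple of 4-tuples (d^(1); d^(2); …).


Interval decomposition of M: I[1,2], I[1,3], I[1,4], I[2,3], I[3,3].
HN type (ℓ=5): μ^(1)=11; μ^(2)=1/2; μ^(3)=0; μ^(4)=-1; μ^(5)=-10

((0, 0, 0, 1); (1, 1, 0, 0); (2, 2, 2, 0); (0, 0, 2, 0); (0, 1, 0, 0))


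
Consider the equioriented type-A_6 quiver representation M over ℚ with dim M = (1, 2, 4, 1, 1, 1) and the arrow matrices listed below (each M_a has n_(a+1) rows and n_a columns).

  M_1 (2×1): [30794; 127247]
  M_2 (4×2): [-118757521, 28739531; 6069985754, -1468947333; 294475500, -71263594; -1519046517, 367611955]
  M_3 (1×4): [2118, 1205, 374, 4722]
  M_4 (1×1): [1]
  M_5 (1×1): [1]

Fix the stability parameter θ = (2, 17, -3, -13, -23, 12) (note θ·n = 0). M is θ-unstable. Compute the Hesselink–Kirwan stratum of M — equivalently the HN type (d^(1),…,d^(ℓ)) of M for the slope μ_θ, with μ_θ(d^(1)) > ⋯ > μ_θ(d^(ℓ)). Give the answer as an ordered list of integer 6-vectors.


Barcode: M ≅ I[1,6], I[2,3], I[3,3]^2. HN layers by μ_θ (4 steps, strictly decreasing):
  μ^(1)=12; μ^(2)=7; μ^(3)=-3; μ^(4)=-4

((0, 0, 0, 0, 0, 1); (0, 1, 1, 0, 0, 0); (0, 0, 2, 0, 0, 0); (1, 1, 1, 1, 1, 0))


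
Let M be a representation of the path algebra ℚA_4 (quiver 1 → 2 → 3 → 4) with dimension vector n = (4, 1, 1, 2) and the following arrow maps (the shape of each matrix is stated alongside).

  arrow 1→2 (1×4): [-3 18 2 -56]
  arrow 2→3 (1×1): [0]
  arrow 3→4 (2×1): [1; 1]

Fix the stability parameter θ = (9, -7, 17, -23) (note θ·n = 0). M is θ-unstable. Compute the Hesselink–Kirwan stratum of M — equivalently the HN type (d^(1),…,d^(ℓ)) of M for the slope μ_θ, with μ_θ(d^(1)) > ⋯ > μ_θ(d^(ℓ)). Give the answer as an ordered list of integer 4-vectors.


Barcode: M ≅ I[1,1]^3, I[1,2], I[3,4], I[4,4]. HN layers by μ_θ (4 steps, strictly decreasing):
  μ^(1)=9; μ^(2)=1; μ^(3)=-3; μ^(4)=-23

((3, 0, 0, 0); (1, 1, 0, 0); (0, 0, 1, 1); (0, 0, 0, 1))


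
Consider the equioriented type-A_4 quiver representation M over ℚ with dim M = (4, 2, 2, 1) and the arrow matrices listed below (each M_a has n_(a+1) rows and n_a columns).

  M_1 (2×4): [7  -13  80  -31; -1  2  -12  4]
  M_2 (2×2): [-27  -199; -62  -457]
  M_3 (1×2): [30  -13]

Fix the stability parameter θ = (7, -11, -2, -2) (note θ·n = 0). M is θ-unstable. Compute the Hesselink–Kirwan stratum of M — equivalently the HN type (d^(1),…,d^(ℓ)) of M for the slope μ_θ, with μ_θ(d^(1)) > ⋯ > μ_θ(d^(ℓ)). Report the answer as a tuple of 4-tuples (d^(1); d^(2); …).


Barcode: M ≅ I[1,1]^2, I[1,3], I[1,4]. HN layers by μ_θ (2 steps, strictly decreasing):
  μ^(1)=7; μ^(2)=-2

((2, 0, 0, 0); (2, 2, 2, 1))


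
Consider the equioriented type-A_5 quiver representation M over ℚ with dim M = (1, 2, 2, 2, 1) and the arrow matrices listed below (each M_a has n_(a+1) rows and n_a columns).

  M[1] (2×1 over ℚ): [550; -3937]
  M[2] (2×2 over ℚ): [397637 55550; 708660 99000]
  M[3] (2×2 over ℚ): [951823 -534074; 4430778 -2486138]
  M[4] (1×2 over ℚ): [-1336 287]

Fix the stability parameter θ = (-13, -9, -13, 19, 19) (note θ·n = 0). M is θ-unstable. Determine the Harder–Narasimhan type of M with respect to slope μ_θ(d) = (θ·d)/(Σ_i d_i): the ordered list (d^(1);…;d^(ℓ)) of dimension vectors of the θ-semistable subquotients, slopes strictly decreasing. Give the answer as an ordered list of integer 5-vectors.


Via rank(M_{q-1}∘⋯∘M_p): M ≅ I[1,2], I[2,5], I[3,4].
μ_θ-semistable layers: μ^(1)=19; μ^(2)=-9; μ^(3)=-11; μ^(4)=-13

((0, 0, 0, 2, 1); (0, 1, 0, 0, 0); (0, 1, 1, 0, 0); (1, 0, 1, 0, 0))


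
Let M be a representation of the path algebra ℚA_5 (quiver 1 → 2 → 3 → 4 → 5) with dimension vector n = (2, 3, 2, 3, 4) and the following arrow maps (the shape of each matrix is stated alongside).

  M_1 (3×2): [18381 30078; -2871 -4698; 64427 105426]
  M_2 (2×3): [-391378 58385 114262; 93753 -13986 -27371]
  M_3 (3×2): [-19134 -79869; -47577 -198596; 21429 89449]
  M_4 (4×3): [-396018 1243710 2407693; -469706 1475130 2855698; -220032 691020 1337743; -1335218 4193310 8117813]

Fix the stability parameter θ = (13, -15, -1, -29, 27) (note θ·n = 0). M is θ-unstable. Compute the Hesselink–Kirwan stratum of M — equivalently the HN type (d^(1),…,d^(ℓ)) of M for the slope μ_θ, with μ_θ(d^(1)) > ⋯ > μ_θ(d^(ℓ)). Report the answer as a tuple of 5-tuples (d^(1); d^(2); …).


Via rank(M_{q-1}∘⋯∘M_p): M ≅ I[1,1], I[1,5], I[2,2], I[2,4], I[4,5], I[5,5]^2.
μ_θ-semistable layers: μ^(1)=27; μ^(2)=13; μ^(3)=-8; μ^(4)=-15; μ^(5)=-29

((0, 0, 0, 0, 4); (1, 0, 0, 0, 0); (1, 1, 1, 1, 0); (0, 2, 1, 1, 0); (0, 0, 0, 1, 0))


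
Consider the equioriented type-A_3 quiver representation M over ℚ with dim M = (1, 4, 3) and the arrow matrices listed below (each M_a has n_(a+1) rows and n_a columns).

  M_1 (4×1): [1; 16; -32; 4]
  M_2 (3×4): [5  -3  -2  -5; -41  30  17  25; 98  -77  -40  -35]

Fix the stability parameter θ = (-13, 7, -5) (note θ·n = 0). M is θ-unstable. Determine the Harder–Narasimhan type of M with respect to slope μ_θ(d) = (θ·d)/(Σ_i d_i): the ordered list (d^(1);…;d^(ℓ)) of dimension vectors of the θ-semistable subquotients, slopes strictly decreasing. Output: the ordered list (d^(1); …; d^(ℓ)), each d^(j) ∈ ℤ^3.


Via rank(M_{q-1}∘⋯∘M_p): M ≅ I[1,3], I[2,2], I[2,3]^2.
μ_θ-semistable layers: μ^(1)=7; μ^(2)=1; μ^(3)=-13

((0, 1, 0); (0, 3, 3); (1, 0, 0))


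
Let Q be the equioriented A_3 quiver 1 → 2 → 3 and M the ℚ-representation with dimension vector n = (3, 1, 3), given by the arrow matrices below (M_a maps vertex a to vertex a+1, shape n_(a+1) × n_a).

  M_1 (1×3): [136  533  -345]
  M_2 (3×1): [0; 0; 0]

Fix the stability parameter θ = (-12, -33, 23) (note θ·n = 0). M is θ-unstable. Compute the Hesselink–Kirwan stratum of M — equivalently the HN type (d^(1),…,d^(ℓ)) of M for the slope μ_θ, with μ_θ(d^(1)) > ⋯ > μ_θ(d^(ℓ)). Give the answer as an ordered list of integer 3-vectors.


Interval decomposition of M: I[1,1]^2, I[1,2], I[3,3]^3.
HN type (ℓ=3): μ^(1)=23; μ^(2)=-12; μ^(3)=-45/2

((0, 0, 3); (2, 0, 0); (1, 1, 0))


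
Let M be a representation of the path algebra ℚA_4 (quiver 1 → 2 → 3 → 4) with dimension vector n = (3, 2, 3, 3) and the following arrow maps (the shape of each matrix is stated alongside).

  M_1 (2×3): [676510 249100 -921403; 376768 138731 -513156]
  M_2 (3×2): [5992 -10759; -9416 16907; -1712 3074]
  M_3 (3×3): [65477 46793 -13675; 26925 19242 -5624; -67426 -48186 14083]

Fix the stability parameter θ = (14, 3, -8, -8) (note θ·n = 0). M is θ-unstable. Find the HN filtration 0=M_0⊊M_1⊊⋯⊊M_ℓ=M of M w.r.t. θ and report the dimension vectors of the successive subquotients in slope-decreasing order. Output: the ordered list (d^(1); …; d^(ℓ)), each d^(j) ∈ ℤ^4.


Barcode: M ≅ I[1,1], I[1,2], I[1,4], I[3,4]^2. HN layers by μ_θ (4 steps, strictly decreasing):
  μ^(1)=14; μ^(2)=17/2; μ^(3)=1/4; μ^(4)=-8

((1, 0, 0, 0); (1, 1, 0, 0); (1, 1, 1, 1); (0, 0, 2, 2))


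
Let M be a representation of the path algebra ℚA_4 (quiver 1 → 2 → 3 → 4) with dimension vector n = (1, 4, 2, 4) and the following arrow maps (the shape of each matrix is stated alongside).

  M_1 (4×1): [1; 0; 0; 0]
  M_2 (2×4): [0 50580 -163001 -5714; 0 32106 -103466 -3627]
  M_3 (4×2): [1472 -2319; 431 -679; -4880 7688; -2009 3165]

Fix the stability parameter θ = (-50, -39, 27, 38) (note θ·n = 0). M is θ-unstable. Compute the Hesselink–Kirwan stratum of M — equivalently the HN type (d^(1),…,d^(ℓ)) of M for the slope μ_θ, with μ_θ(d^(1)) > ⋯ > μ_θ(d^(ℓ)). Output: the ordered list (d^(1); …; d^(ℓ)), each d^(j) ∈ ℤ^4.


Interval decomposition of M: I[1,2], I[2,2], I[2,4]^2, I[4,4]^2.
HN type (ℓ=4): μ^(1)=38; μ^(2)=27; μ^(3)=-39; μ^(4)=-50

((0, 0, 0, 4); (0, 0, 2, 0); (0, 4, 0, 0); (1, 0, 0, 0))


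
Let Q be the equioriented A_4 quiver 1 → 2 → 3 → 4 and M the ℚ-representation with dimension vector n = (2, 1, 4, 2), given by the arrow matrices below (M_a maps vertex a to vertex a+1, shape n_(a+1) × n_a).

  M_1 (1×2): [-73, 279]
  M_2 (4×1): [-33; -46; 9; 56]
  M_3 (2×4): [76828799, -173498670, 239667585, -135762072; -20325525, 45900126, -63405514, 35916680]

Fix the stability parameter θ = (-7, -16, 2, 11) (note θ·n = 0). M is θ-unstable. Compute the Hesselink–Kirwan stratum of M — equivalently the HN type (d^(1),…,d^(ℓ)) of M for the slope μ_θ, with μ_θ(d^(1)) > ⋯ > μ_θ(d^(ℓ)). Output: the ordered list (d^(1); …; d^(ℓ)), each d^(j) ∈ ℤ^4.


Barcode: M ≅ I[1,1], I[1,4], I[3,3]^2, I[3,4]. HN layers by μ_θ (4 steps, strictly decreasing):
  μ^(1)=11; μ^(2)=2; μ^(3)=-7; μ^(4)=-23/2

((0, 0, 0, 2); (0, 0, 4, 0); (1, 0, 0, 0); (1, 1, 0, 0))


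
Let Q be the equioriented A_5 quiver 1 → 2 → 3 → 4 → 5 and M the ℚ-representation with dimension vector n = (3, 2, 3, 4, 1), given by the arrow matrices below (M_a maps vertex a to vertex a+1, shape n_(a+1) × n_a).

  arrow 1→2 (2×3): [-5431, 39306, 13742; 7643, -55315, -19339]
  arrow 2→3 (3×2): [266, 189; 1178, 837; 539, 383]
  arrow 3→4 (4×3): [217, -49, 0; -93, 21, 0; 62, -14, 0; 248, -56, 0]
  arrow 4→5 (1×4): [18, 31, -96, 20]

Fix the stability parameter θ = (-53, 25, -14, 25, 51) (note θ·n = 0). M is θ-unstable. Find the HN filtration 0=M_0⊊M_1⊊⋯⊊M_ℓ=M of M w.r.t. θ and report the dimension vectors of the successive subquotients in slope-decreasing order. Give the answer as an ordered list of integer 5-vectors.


Via rank(M_{q-1}∘⋯∘M_p): M ≅ I[1,1], I[1,3]^2, I[3,5], I[4,4]^3.
μ_θ-semistable layers: μ^(1)=51; μ^(2)=25; μ^(3)=11/2; μ^(4)=-14; μ^(5)=-53

((0, 0, 0, 0, 1); (0, 0, 0, 4, 0); (0, 2, 2, 0, 0); (0, 0, 1, 0, 0); (3, 0, 0, 0, 0))


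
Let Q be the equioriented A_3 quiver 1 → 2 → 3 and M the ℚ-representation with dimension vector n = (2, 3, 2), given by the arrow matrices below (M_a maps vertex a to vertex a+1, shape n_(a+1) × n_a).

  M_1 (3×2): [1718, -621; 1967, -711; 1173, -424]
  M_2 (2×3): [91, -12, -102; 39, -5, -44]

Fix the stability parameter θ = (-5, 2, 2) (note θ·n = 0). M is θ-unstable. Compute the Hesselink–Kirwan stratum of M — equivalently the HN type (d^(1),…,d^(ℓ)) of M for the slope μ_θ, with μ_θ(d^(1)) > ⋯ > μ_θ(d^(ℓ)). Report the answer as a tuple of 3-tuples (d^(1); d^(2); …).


Barcode: M ≅ I[1,3]^2, I[2,2]. HN layers by μ_θ (2 steps, strictly decreasing):
  μ^(1)=2; μ^(2)=-5

((0, 3, 2); (2, 0, 0))


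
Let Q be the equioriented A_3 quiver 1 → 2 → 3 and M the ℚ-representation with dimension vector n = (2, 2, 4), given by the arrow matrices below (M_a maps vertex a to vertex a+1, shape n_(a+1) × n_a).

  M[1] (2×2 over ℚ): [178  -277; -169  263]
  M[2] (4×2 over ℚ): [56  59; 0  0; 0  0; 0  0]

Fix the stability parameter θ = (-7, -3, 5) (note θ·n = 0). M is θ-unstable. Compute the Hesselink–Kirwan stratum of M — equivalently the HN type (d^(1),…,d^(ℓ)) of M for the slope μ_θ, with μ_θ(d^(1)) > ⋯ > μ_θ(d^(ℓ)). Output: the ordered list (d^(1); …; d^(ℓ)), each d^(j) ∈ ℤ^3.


Via rank(M_{q-1}∘⋯∘M_p): M ≅ I[1,2], I[1,3], I[3,3]^3.
μ_θ-semistable layers: μ^(1)=5; μ^(2)=-3; μ^(3)=-7

((0, 0, 4); (0, 2, 0); (2, 0, 0))


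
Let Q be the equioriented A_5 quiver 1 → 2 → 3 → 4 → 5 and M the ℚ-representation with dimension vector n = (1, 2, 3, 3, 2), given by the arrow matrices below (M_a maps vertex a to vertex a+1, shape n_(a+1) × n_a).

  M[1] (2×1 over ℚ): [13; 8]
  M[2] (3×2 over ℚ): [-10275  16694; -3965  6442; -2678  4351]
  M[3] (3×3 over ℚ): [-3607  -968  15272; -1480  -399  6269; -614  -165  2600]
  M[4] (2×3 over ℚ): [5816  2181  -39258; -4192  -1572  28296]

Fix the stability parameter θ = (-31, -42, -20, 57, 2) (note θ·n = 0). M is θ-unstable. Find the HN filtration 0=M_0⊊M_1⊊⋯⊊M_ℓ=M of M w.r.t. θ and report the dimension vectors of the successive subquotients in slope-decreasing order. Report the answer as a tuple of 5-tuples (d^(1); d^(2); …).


Barcode: M ≅ I[1,5], I[2,4], I[3,4], I[5,5]. HN layers by μ_θ (6 steps, strictly decreasing):
  μ^(1)=57; μ^(2)=59/2; μ^(3)=2; μ^(4)=-20; μ^(5)=-73/2; μ^(6)=-42

((0, 0, 0, 2, 0); (0, 0, 0, 1, 1); (0, 0, 0, 0, 1); (0, 0, 3, 0, 0); (1, 1, 0, 0, 0); (0, 1, 0, 0, 0))


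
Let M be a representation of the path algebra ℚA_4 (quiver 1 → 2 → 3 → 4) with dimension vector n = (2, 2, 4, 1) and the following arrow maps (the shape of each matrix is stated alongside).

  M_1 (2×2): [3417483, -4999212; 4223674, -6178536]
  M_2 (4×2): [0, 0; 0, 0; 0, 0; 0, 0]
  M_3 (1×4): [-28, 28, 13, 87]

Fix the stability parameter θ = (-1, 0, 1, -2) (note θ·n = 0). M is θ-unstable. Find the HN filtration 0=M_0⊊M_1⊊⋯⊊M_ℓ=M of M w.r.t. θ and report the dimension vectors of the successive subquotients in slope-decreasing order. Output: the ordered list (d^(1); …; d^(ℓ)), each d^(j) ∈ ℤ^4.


Barcode: M ≅ I[1,1], I[1,2], I[2,2], I[3,3]^3, I[3,4]. HN layers by μ_θ (4 steps, strictly decreasing):
  μ^(1)=1; μ^(2)=0; μ^(3)=-1/2; μ^(4)=-1

((0, 0, 3, 0); (0, 2, 0, 0); (0, 0, 1, 1); (2, 0, 0, 0))


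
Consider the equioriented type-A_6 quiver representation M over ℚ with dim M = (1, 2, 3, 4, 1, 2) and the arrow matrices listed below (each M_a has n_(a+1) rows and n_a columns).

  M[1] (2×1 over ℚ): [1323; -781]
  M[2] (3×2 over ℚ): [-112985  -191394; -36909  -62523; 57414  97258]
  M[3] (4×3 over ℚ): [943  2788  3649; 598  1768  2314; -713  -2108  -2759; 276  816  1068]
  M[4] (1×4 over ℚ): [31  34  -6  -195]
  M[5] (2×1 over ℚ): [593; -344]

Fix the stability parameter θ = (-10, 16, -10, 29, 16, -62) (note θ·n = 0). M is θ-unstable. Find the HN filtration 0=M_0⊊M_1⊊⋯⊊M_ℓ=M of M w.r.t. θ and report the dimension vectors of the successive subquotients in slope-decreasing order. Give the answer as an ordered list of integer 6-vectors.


Barcode: M ≅ I[1,6], I[2,3], I[3,3], I[4,4]^3, I[6,6]. HN layers by μ_θ (5 steps, strictly decreasing):
  μ^(1)=29; μ^(2)=3; μ^(3)=-11/5; μ^(4)=-10; μ^(5)=-62

((0, 0, 0, 3, 0, 0); (0, 1, 1, 0, 0, 0); (0, 1, 1, 1, 1, 1); (1, 0, 1, 0, 0, 0); (0, 0, 0, 0, 0, 1))


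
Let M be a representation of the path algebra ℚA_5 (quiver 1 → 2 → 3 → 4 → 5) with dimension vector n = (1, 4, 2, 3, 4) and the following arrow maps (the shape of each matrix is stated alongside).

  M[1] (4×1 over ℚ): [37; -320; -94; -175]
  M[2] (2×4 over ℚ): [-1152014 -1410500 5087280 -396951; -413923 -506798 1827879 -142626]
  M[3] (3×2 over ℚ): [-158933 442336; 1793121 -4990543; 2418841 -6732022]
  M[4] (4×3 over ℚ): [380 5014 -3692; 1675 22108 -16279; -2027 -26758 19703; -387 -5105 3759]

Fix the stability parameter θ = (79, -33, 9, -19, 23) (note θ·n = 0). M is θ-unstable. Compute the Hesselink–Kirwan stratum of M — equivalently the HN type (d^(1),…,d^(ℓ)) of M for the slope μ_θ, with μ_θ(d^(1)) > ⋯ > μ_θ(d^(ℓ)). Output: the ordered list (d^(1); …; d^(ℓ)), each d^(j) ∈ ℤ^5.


Interval decomposition of M: I[1,4], I[2,2]^2, I[2,5], I[4,5], I[5,5]^2.
HN type (ℓ=5): μ^(1)=23; μ^(2)=9; μ^(3)=-5; μ^(4)=-19; μ^(5)=-33

((0, 0, 0, 0, 4); (1, 1, 1, 1, 0); (0, 0, 1, 1, 0); (0, 0, 0, 1, 0); (0, 3, 0, 0, 0))


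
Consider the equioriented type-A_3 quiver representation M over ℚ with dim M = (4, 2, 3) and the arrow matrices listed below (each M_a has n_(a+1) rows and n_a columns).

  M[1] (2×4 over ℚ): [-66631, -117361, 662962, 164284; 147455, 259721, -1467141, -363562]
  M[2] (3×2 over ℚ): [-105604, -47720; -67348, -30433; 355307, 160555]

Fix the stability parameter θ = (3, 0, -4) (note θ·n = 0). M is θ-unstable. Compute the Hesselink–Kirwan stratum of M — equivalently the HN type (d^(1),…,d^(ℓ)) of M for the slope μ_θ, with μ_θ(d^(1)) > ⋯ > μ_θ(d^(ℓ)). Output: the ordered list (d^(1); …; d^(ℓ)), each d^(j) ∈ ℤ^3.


Barcode: M ≅ I[1,1]^2, I[1,3]^2, I[3,3]. HN layers by μ_θ (3 steps, strictly decreasing):
  μ^(1)=3; μ^(2)=-1/3; μ^(3)=-4

((2, 0, 0); (2, 2, 2); (0, 0, 1))


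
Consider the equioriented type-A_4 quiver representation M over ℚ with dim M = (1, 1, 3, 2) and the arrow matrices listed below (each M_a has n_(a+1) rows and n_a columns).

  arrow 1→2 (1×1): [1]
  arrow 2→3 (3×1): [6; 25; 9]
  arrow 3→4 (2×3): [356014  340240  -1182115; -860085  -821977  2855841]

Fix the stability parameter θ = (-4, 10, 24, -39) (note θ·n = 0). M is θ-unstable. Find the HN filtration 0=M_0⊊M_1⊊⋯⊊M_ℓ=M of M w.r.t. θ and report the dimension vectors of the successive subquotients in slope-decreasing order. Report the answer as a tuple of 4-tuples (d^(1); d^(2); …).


Barcode: M ≅ I[1,4], I[3,3], I[3,4]. HN layers by μ_θ (4 steps, strictly decreasing):
  μ^(1)=24; μ^(2)=-5/3; μ^(3)=-4; μ^(4)=-15/2

((0, 0, 1, 0); (0, 1, 1, 1); (1, 0, 0, 0); (0, 0, 1, 1))


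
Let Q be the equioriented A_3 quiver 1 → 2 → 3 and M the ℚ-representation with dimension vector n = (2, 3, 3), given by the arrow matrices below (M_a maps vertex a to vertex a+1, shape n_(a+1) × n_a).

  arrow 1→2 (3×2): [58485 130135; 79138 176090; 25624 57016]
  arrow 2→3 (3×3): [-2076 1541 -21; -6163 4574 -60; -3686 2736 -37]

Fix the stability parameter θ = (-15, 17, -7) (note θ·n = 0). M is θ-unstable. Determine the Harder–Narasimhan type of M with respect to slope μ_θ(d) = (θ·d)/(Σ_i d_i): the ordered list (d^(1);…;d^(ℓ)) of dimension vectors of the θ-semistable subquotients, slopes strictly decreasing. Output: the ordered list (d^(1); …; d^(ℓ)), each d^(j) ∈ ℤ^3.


Via rank(M_{q-1}∘⋯∘M_p): M ≅ I[1,3]^2, I[2,3].
μ_θ-semistable layers: μ^(1)=5; μ^(2)=-15

((0, 3, 3); (2, 0, 0))


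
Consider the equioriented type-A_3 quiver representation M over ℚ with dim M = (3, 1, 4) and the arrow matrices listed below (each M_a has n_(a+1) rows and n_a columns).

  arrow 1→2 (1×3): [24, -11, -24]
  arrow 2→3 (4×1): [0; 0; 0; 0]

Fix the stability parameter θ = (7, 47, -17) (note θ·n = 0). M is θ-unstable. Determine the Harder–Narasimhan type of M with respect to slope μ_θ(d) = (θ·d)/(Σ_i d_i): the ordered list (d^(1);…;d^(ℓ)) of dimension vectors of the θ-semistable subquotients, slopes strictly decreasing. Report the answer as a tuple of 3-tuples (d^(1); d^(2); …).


Barcode: M ≅ I[1,1]^2, I[1,2], I[3,3]^4. HN layers by μ_θ (3 steps, strictly decreasing):
  μ^(1)=47; μ^(2)=7; μ^(3)=-17

((0, 1, 0); (3, 0, 0); (0, 0, 4))


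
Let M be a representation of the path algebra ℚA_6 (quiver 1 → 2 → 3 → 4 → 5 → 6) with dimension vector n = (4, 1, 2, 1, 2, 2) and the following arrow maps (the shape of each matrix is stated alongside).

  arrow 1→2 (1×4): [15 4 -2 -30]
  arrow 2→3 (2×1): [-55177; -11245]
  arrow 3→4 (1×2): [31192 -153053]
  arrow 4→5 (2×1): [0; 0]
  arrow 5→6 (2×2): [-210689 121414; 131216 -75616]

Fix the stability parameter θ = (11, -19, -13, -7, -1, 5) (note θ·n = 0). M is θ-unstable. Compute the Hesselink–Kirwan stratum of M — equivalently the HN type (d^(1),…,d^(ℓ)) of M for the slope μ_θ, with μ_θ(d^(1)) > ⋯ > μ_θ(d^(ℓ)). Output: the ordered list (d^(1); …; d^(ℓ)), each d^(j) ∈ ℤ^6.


Interval decomposition of M: I[1,1]^3, I[1,4], I[3,3], I[5,5], I[5,6], I[6,6].
HN type (ℓ=5): μ^(1)=11; μ^(2)=5; μ^(3)=-1; μ^(4)=-7; μ^(5)=-13

((3, 0, 0, 0, 0, 0); (0, 0, 0, 0, 0, 2); (0, 0, 0, 0, 2, 0); (1, 1, 1, 1, 0, 0); (0, 0, 1, 0, 0, 0))


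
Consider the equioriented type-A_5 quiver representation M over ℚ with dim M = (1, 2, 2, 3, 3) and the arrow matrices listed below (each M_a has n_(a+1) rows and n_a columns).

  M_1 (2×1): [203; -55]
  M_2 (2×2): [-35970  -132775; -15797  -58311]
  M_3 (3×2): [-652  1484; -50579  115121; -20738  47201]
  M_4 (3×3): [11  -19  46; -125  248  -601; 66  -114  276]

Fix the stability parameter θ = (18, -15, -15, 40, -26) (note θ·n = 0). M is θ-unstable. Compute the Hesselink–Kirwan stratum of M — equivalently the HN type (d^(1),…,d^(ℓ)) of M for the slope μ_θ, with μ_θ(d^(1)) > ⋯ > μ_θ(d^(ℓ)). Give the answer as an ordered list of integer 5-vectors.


Barcode: M ≅ I[1,5], I[2,5], I[4,4], I[5,5]. HN layers by μ_θ (5 steps, strictly decreasing):
  μ^(1)=40; μ^(2)=7; μ^(3)=-4; μ^(4)=-15; μ^(5)=-26

((0, 0, 0, 1, 0); (0, 0, 0, 2, 2); (1, 1, 1, 0, 0); (0, 1, 1, 0, 0); (0, 0, 0, 0, 1))


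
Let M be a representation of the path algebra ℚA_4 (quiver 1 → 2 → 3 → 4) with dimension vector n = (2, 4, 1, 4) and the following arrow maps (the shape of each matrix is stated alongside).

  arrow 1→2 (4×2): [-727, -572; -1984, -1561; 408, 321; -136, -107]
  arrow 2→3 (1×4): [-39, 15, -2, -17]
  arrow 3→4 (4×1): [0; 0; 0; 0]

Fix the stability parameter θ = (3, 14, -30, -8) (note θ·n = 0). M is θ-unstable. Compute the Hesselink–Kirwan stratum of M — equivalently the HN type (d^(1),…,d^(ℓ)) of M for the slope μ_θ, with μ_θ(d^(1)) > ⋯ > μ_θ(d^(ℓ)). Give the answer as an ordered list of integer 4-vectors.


Via rank(M_{q-1}∘⋯∘M_p): M ≅ I[1,2], I[1,3], I[2,2]^2, I[4,4]^4.
μ_θ-semistable layers: μ^(1)=14; μ^(2)=3; μ^(3)=-13/3; μ^(4)=-8

((0, 3, 0, 0); (1, 0, 0, 0); (1, 1, 1, 0); (0, 0, 0, 4))


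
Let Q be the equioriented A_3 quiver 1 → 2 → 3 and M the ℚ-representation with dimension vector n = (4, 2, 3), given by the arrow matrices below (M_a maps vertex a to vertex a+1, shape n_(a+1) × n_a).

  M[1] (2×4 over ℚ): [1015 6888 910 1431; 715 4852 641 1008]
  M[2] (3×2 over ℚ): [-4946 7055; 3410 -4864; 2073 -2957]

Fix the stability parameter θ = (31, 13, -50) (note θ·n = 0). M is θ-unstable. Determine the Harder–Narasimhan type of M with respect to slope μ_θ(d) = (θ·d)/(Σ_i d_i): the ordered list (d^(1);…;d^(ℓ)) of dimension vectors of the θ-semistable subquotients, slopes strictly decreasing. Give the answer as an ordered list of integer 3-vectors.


Via rank(M_{q-1}∘⋯∘M_p): M ≅ I[1,1]^2, I[1,3]^2, I[3,3].
μ_θ-semistable layers: μ^(1)=31; μ^(2)=-2; μ^(3)=-50

((2, 0, 0); (2, 2, 2); (0, 0, 1))


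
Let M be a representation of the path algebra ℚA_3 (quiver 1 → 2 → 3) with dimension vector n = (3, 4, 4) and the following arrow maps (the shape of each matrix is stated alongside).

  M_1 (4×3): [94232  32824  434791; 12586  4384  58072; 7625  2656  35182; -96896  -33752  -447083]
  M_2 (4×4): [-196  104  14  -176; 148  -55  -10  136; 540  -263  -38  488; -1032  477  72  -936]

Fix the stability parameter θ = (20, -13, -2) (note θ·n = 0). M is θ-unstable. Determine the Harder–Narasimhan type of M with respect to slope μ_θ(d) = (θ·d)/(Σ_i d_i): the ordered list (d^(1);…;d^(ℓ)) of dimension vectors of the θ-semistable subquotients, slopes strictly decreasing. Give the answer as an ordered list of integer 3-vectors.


Barcode: M ≅ I[1,1], I[1,2], I[1,3], I[2,2], I[2,3], I[3,3]^2. HN layers by μ_θ (5 steps, strictly decreasing):
  μ^(1)=20; μ^(2)=7/2; μ^(3)=5/3; μ^(4)=-2; μ^(5)=-13

((1, 0, 0); (1, 1, 0); (1, 1, 1); (0, 0, 3); (0, 2, 0))


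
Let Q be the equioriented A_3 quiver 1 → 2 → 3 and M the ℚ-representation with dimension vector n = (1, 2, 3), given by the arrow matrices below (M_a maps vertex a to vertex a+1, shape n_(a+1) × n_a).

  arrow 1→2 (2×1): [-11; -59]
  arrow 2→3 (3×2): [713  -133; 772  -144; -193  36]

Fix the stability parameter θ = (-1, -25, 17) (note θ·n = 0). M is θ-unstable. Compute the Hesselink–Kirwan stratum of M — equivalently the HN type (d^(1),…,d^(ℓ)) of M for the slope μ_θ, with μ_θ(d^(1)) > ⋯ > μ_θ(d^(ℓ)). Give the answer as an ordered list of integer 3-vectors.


Via rank(M_{q-1}∘⋯∘M_p): M ≅ I[1,3], I[2,3], I[3,3].
μ_θ-semistable layers: μ^(1)=17; μ^(2)=-13; μ^(3)=-25

((0, 0, 3); (1, 1, 0); (0, 1, 0))


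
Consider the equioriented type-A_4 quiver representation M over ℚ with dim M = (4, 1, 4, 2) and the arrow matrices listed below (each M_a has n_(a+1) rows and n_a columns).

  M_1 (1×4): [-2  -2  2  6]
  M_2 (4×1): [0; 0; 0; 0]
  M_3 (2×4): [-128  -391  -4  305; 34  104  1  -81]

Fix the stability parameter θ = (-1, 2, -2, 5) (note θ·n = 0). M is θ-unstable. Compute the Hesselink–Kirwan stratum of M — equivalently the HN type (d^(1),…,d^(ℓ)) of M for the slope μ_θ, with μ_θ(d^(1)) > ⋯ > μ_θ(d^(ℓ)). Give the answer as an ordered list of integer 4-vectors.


Via rank(M_{q-1}∘⋯∘M_p): M ≅ I[1,1]^3, I[1,2], I[3,3]^2, I[3,4]^2.
μ_θ-semistable layers: μ^(1)=5; μ^(2)=2; μ^(3)=-1; μ^(4)=-2

((0, 0, 0, 2); (0, 1, 0, 0); (4, 0, 0, 0); (0, 0, 4, 0))


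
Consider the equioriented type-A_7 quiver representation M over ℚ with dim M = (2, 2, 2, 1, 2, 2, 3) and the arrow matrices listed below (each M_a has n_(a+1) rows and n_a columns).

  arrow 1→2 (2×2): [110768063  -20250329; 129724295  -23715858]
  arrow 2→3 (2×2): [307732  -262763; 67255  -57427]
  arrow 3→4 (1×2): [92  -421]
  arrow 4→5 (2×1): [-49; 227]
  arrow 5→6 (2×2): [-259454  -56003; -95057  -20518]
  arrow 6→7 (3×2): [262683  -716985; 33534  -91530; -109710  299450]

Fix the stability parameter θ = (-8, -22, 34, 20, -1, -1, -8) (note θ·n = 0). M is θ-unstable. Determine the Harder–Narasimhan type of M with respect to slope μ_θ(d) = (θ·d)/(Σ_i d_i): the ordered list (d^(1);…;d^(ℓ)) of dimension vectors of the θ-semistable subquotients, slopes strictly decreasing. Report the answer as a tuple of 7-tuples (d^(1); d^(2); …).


Barcode: M ≅ I[1,3], I[1,6], I[5,7], I[7,7]^2. HN layers by μ_θ (5 steps, strictly decreasing):
  μ^(1)=34; μ^(2)=13; μ^(3)=-10/3; μ^(4)=-8; μ^(5)=-15

((0, 0, 1, 0, 0, 0, 0); (0, 0, 1, 1, 1, 1, 0); (0, 0, 0, 0, 1, 1, 1); (0, 0, 0, 0, 0, 0, 2); (2, 2, 0, 0, 0, 0, 0))


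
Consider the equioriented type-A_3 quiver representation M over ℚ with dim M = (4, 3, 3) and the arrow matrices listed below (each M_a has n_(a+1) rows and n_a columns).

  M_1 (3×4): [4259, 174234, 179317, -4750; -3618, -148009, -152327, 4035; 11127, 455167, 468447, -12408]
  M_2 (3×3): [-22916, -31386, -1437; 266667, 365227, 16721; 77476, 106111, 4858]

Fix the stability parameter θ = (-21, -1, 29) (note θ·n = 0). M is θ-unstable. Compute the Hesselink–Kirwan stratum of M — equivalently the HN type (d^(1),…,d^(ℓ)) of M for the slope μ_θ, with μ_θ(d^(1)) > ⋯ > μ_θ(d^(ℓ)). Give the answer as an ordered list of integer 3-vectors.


Interval decomposition of M: I[1,1], I[1,3]^3.
HN type (ℓ=3): μ^(1)=29; μ^(2)=-1; μ^(3)=-21

((0, 0, 3); (0, 3, 0); (4, 0, 0))
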